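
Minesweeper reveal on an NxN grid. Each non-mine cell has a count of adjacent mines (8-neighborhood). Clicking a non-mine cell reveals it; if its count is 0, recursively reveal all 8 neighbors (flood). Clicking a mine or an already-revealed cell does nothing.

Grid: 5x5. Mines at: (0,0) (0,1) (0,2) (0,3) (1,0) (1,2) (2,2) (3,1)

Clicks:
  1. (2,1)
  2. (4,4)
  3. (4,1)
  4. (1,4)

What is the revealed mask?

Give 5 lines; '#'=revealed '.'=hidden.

Answer: .....
...##
.#.##
..###
.####

Derivation:
Click 1 (2,1) count=4: revealed 1 new [(2,1)] -> total=1
Click 2 (4,4) count=0: revealed 10 new [(1,3) (1,4) (2,3) (2,4) (3,2) (3,3) (3,4) (4,2) (4,3) (4,4)] -> total=11
Click 3 (4,1) count=1: revealed 1 new [(4,1)] -> total=12
Click 4 (1,4) count=1: revealed 0 new [(none)] -> total=12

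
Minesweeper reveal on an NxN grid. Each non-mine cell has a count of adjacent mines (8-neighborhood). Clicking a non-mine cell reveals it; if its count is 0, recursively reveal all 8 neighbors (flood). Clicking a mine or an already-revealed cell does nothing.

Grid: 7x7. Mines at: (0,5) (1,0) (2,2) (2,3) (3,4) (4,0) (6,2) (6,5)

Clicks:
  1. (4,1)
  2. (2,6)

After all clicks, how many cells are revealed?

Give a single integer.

Click 1 (4,1) count=1: revealed 1 new [(4,1)] -> total=1
Click 2 (2,6) count=0: revealed 10 new [(1,5) (1,6) (2,5) (2,6) (3,5) (3,6) (4,5) (4,6) (5,5) (5,6)] -> total=11

Answer: 11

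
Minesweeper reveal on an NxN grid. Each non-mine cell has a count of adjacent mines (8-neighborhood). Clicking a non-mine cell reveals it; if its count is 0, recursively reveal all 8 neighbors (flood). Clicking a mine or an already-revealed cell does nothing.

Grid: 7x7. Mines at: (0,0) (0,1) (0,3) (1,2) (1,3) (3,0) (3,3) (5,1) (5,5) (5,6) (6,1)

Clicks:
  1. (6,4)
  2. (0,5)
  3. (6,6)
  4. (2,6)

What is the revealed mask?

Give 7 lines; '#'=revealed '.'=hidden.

Click 1 (6,4) count=1: revealed 1 new [(6,4)] -> total=1
Click 2 (0,5) count=0: revealed 15 new [(0,4) (0,5) (0,6) (1,4) (1,5) (1,6) (2,4) (2,5) (2,6) (3,4) (3,5) (3,6) (4,4) (4,5) (4,6)] -> total=16
Click 3 (6,6) count=2: revealed 1 new [(6,6)] -> total=17
Click 4 (2,6) count=0: revealed 0 new [(none)] -> total=17

Answer: ....###
....###
....###
....###
....###
.......
....#.#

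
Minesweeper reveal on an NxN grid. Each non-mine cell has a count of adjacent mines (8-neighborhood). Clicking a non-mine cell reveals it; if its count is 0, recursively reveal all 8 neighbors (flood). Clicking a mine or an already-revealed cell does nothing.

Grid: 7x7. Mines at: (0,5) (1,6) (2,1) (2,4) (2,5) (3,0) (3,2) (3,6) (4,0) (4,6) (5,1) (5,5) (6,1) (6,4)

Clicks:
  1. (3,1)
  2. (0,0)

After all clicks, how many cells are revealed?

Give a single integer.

Answer: 11

Derivation:
Click 1 (3,1) count=4: revealed 1 new [(3,1)] -> total=1
Click 2 (0,0) count=0: revealed 10 new [(0,0) (0,1) (0,2) (0,3) (0,4) (1,0) (1,1) (1,2) (1,3) (1,4)] -> total=11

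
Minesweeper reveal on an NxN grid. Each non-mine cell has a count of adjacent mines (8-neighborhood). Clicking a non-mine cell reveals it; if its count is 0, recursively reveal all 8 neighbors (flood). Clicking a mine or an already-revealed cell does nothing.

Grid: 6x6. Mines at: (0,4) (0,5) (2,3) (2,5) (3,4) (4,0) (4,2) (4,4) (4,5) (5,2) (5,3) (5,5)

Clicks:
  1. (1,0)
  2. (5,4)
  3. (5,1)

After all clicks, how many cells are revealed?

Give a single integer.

Answer: 16

Derivation:
Click 1 (1,0) count=0: revealed 14 new [(0,0) (0,1) (0,2) (0,3) (1,0) (1,1) (1,2) (1,3) (2,0) (2,1) (2,2) (3,0) (3,1) (3,2)] -> total=14
Click 2 (5,4) count=4: revealed 1 new [(5,4)] -> total=15
Click 3 (5,1) count=3: revealed 1 new [(5,1)] -> total=16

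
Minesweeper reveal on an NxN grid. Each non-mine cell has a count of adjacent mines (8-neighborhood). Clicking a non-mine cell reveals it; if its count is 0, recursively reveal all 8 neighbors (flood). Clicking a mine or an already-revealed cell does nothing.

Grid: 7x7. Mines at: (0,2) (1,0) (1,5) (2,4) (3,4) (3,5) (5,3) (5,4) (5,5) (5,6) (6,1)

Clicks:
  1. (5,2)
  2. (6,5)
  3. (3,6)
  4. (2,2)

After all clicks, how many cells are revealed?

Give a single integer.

Click 1 (5,2) count=2: revealed 1 new [(5,2)] -> total=1
Click 2 (6,5) count=3: revealed 1 new [(6,5)] -> total=2
Click 3 (3,6) count=1: revealed 1 new [(3,6)] -> total=3
Click 4 (2,2) count=0: revealed 17 new [(1,1) (1,2) (1,3) (2,0) (2,1) (2,2) (2,3) (3,0) (3,1) (3,2) (3,3) (4,0) (4,1) (4,2) (4,3) (5,0) (5,1)] -> total=20

Answer: 20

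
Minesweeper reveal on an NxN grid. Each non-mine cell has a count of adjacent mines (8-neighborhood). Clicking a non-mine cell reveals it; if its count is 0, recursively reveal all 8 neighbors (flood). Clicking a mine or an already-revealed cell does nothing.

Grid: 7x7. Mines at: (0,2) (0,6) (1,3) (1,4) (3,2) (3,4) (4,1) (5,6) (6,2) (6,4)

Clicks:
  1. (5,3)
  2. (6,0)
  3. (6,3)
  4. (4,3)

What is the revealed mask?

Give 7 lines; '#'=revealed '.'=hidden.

Click 1 (5,3) count=2: revealed 1 new [(5,3)] -> total=1
Click 2 (6,0) count=0: revealed 4 new [(5,0) (5,1) (6,0) (6,1)] -> total=5
Click 3 (6,3) count=2: revealed 1 new [(6,3)] -> total=6
Click 4 (4,3) count=2: revealed 1 new [(4,3)] -> total=7

Answer: .......
.......
.......
.......
...#...
##.#...
##.#...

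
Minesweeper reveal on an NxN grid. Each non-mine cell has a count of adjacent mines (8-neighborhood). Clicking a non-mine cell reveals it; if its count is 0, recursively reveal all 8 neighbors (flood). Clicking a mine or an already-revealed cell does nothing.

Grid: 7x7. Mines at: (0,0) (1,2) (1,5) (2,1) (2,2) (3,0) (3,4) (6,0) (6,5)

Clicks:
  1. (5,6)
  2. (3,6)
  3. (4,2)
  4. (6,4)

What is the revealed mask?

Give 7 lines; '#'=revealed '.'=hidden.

Click 1 (5,6) count=1: revealed 1 new [(5,6)] -> total=1
Click 2 (3,6) count=0: revealed 7 new [(2,5) (2,6) (3,5) (3,6) (4,5) (4,6) (5,5)] -> total=8
Click 3 (4,2) count=0: revealed 15 new [(3,1) (3,2) (3,3) (4,1) (4,2) (4,3) (4,4) (5,1) (5,2) (5,3) (5,4) (6,1) (6,2) (6,3) (6,4)] -> total=23
Click 4 (6,4) count=1: revealed 0 new [(none)] -> total=23

Answer: .......
.......
.....##
.###.##
.######
.######
.####..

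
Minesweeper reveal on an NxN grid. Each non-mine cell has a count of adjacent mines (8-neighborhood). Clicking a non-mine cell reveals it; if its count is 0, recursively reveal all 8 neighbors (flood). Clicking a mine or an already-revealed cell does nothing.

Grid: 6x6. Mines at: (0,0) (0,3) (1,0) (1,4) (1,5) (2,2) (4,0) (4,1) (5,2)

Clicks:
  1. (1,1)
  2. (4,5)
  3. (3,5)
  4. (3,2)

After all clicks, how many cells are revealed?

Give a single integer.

Click 1 (1,1) count=3: revealed 1 new [(1,1)] -> total=1
Click 2 (4,5) count=0: revealed 12 new [(2,3) (2,4) (2,5) (3,3) (3,4) (3,5) (4,3) (4,4) (4,5) (5,3) (5,4) (5,5)] -> total=13
Click 3 (3,5) count=0: revealed 0 new [(none)] -> total=13
Click 4 (3,2) count=2: revealed 1 new [(3,2)] -> total=14

Answer: 14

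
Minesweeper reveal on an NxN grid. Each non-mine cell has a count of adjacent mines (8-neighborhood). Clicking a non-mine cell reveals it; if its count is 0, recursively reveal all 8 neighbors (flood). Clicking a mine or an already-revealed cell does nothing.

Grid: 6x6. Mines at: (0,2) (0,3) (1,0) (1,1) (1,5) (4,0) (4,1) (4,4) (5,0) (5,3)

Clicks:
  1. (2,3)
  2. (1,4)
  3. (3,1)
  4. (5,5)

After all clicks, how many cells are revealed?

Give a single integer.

Answer: 11

Derivation:
Click 1 (2,3) count=0: revealed 9 new [(1,2) (1,3) (1,4) (2,2) (2,3) (2,4) (3,2) (3,3) (3,4)] -> total=9
Click 2 (1,4) count=2: revealed 0 new [(none)] -> total=9
Click 3 (3,1) count=2: revealed 1 new [(3,1)] -> total=10
Click 4 (5,5) count=1: revealed 1 new [(5,5)] -> total=11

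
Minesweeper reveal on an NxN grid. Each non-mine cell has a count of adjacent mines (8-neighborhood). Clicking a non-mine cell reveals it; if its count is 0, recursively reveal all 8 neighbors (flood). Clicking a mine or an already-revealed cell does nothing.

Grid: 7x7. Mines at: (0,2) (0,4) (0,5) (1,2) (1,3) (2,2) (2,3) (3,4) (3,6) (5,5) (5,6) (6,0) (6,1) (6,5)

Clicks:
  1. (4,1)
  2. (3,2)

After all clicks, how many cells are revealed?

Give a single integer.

Click 1 (4,1) count=0: revealed 23 new [(0,0) (0,1) (1,0) (1,1) (2,0) (2,1) (3,0) (3,1) (3,2) (3,3) (4,0) (4,1) (4,2) (4,3) (4,4) (5,0) (5,1) (5,2) (5,3) (5,4) (6,2) (6,3) (6,4)] -> total=23
Click 2 (3,2) count=2: revealed 0 new [(none)] -> total=23

Answer: 23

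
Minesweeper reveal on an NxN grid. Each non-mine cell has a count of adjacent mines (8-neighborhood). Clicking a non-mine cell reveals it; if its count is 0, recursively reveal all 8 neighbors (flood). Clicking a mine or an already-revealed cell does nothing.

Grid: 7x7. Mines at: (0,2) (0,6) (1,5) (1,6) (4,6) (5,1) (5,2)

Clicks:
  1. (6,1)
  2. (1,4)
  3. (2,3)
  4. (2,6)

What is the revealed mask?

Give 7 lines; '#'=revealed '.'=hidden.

Answer: ##.....
#####..
#######
######.
######.
...####
.#.####

Derivation:
Click 1 (6,1) count=2: revealed 1 new [(6,1)] -> total=1
Click 2 (1,4) count=1: revealed 1 new [(1,4)] -> total=2
Click 3 (2,3) count=0: revealed 32 new [(0,0) (0,1) (1,0) (1,1) (1,2) (1,3) (2,0) (2,1) (2,2) (2,3) (2,4) (2,5) (3,0) (3,1) (3,2) (3,3) (3,4) (3,5) (4,0) (4,1) (4,2) (4,3) (4,4) (4,5) (5,3) (5,4) (5,5) (5,6) (6,3) (6,4) (6,5) (6,6)] -> total=34
Click 4 (2,6) count=2: revealed 1 new [(2,6)] -> total=35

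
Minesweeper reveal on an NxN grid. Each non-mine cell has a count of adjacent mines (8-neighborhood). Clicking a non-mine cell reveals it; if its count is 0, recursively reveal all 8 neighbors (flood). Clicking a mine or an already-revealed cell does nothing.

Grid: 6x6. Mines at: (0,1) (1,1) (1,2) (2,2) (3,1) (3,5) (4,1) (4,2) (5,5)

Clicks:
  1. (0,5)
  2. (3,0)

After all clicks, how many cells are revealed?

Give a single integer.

Answer: 10

Derivation:
Click 1 (0,5) count=0: revealed 9 new [(0,3) (0,4) (0,5) (1,3) (1,4) (1,5) (2,3) (2,4) (2,5)] -> total=9
Click 2 (3,0) count=2: revealed 1 new [(3,0)] -> total=10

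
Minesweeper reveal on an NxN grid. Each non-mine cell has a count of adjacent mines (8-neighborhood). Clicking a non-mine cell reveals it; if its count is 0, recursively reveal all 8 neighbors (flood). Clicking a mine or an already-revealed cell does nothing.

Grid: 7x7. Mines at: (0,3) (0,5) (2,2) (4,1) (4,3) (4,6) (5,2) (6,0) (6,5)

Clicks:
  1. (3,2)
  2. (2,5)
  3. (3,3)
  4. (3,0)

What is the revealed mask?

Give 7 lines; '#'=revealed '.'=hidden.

Click 1 (3,2) count=3: revealed 1 new [(3,2)] -> total=1
Click 2 (2,5) count=0: revealed 12 new [(1,3) (1,4) (1,5) (1,6) (2,3) (2,4) (2,5) (2,6) (3,3) (3,4) (3,5) (3,6)] -> total=13
Click 3 (3,3) count=2: revealed 0 new [(none)] -> total=13
Click 4 (3,0) count=1: revealed 1 new [(3,0)] -> total=14

Answer: .......
...####
...####
#.#####
.......
.......
.......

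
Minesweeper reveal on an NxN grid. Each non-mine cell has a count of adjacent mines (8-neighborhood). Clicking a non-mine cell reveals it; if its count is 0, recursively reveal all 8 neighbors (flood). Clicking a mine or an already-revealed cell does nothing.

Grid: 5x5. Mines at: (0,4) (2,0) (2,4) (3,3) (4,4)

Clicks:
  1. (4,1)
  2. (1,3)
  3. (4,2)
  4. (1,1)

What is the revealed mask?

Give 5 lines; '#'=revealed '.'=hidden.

Click 1 (4,1) count=0: revealed 6 new [(3,0) (3,1) (3,2) (4,0) (4,1) (4,2)] -> total=6
Click 2 (1,3) count=2: revealed 1 new [(1,3)] -> total=7
Click 3 (4,2) count=1: revealed 0 new [(none)] -> total=7
Click 4 (1,1) count=1: revealed 1 new [(1,1)] -> total=8

Answer: .....
.#.#.
.....
###..
###..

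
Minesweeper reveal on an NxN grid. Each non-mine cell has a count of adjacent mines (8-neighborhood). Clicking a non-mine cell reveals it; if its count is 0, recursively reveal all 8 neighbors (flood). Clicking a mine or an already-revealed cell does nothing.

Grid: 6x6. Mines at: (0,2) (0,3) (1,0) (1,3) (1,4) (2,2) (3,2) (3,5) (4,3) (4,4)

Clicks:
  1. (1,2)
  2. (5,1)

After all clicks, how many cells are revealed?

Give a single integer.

Click 1 (1,2) count=4: revealed 1 new [(1,2)] -> total=1
Click 2 (5,1) count=0: revealed 10 new [(2,0) (2,1) (3,0) (3,1) (4,0) (4,1) (4,2) (5,0) (5,1) (5,2)] -> total=11

Answer: 11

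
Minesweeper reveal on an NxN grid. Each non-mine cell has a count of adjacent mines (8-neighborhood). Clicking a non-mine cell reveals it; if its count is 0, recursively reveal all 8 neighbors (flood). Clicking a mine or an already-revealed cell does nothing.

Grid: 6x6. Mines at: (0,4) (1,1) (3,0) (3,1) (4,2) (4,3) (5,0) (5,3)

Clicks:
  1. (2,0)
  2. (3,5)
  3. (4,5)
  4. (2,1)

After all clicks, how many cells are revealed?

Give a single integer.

Click 1 (2,0) count=3: revealed 1 new [(2,0)] -> total=1
Click 2 (3,5) count=0: revealed 16 new [(1,2) (1,3) (1,4) (1,5) (2,2) (2,3) (2,4) (2,5) (3,2) (3,3) (3,4) (3,5) (4,4) (4,5) (5,4) (5,5)] -> total=17
Click 3 (4,5) count=0: revealed 0 new [(none)] -> total=17
Click 4 (2,1) count=3: revealed 1 new [(2,1)] -> total=18

Answer: 18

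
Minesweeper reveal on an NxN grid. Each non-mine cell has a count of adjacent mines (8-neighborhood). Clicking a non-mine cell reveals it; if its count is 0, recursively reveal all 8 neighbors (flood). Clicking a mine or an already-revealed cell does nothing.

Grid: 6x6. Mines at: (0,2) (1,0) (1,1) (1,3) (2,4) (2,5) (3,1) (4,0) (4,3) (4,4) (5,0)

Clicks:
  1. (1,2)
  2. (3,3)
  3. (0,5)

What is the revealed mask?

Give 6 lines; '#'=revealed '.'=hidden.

Answer: ....##
..#.##
......
...#..
......
......

Derivation:
Click 1 (1,2) count=3: revealed 1 new [(1,2)] -> total=1
Click 2 (3,3) count=3: revealed 1 new [(3,3)] -> total=2
Click 3 (0,5) count=0: revealed 4 new [(0,4) (0,5) (1,4) (1,5)] -> total=6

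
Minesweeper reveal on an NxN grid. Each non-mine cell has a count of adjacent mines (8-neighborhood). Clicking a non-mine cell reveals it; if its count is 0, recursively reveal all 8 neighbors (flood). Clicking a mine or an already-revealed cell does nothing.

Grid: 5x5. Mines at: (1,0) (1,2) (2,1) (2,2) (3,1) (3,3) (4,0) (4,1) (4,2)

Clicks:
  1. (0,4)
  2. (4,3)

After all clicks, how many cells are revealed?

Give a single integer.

Click 1 (0,4) count=0: revealed 6 new [(0,3) (0,4) (1,3) (1,4) (2,3) (2,4)] -> total=6
Click 2 (4,3) count=2: revealed 1 new [(4,3)] -> total=7

Answer: 7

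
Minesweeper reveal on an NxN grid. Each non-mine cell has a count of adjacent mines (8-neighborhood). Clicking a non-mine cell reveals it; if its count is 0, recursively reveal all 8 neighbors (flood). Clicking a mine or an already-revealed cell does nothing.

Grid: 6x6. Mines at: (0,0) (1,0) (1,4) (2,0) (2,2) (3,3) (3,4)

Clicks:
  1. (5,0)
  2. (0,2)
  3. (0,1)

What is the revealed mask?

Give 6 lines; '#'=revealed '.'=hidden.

Answer: .###..
.###..
......
###...
######
######

Derivation:
Click 1 (5,0) count=0: revealed 15 new [(3,0) (3,1) (3,2) (4,0) (4,1) (4,2) (4,3) (4,4) (4,5) (5,0) (5,1) (5,2) (5,3) (5,4) (5,5)] -> total=15
Click 2 (0,2) count=0: revealed 6 new [(0,1) (0,2) (0,3) (1,1) (1,2) (1,3)] -> total=21
Click 3 (0,1) count=2: revealed 0 new [(none)] -> total=21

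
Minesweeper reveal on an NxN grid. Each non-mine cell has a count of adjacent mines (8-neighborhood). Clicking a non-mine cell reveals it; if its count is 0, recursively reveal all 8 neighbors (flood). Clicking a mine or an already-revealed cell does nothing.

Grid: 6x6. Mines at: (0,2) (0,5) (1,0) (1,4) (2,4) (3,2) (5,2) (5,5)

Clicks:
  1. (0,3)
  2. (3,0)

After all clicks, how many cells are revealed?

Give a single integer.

Answer: 9

Derivation:
Click 1 (0,3) count=2: revealed 1 new [(0,3)] -> total=1
Click 2 (3,0) count=0: revealed 8 new [(2,0) (2,1) (3,0) (3,1) (4,0) (4,1) (5,0) (5,1)] -> total=9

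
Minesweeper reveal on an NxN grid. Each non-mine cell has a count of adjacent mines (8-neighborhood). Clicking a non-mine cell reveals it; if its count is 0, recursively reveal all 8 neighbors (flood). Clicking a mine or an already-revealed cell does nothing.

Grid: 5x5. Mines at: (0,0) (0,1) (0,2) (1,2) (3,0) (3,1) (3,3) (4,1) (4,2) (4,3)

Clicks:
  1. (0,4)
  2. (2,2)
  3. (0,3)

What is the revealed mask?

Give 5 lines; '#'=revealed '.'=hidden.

Answer: ...##
...##
..###
.....
.....

Derivation:
Click 1 (0,4) count=0: revealed 6 new [(0,3) (0,4) (1,3) (1,4) (2,3) (2,4)] -> total=6
Click 2 (2,2) count=3: revealed 1 new [(2,2)] -> total=7
Click 3 (0,3) count=2: revealed 0 new [(none)] -> total=7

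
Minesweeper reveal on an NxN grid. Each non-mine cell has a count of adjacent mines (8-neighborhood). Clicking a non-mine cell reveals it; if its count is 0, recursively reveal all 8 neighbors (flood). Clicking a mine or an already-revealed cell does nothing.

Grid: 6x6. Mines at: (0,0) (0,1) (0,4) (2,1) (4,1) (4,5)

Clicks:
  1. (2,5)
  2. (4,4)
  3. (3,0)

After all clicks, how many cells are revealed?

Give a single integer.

Click 1 (2,5) count=0: revealed 18 new [(1,2) (1,3) (1,4) (1,5) (2,2) (2,3) (2,4) (2,5) (3,2) (3,3) (3,4) (3,5) (4,2) (4,3) (4,4) (5,2) (5,3) (5,4)] -> total=18
Click 2 (4,4) count=1: revealed 0 new [(none)] -> total=18
Click 3 (3,0) count=2: revealed 1 new [(3,0)] -> total=19

Answer: 19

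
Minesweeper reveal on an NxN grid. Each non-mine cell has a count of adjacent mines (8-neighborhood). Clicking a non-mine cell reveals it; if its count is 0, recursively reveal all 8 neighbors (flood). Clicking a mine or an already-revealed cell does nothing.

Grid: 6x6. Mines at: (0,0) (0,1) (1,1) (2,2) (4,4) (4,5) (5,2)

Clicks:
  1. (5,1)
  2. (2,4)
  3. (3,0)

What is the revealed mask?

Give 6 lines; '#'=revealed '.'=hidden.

Click 1 (5,1) count=1: revealed 1 new [(5,1)] -> total=1
Click 2 (2,4) count=0: revealed 14 new [(0,2) (0,3) (0,4) (0,5) (1,2) (1,3) (1,4) (1,5) (2,3) (2,4) (2,5) (3,3) (3,4) (3,5)] -> total=15
Click 3 (3,0) count=0: revealed 7 new [(2,0) (2,1) (3,0) (3,1) (4,0) (4,1) (5,0)] -> total=22

Answer: ..####
..####
##.###
##.###
##....
##....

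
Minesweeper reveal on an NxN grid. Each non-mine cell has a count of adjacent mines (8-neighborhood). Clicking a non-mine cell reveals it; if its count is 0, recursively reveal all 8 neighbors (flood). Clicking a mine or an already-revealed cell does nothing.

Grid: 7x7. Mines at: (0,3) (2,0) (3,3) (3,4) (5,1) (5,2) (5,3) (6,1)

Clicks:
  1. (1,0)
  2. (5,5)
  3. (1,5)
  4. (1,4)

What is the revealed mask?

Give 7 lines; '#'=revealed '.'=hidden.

Answer: ....###
#...###
....###
.....##
....###
....###
....###

Derivation:
Click 1 (1,0) count=1: revealed 1 new [(1,0)] -> total=1
Click 2 (5,5) count=0: revealed 20 new [(0,4) (0,5) (0,6) (1,4) (1,5) (1,6) (2,4) (2,5) (2,6) (3,5) (3,6) (4,4) (4,5) (4,6) (5,4) (5,5) (5,6) (6,4) (6,5) (6,6)] -> total=21
Click 3 (1,5) count=0: revealed 0 new [(none)] -> total=21
Click 4 (1,4) count=1: revealed 0 new [(none)] -> total=21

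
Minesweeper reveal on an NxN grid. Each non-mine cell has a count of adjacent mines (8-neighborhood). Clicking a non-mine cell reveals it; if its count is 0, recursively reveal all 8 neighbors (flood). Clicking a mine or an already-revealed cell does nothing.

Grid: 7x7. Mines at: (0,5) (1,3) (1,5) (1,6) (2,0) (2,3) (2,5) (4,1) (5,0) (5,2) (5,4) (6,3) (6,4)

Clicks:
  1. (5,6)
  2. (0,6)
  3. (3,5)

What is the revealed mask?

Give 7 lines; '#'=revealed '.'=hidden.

Click 1 (5,6) count=0: revealed 8 new [(3,5) (3,6) (4,5) (4,6) (5,5) (5,6) (6,5) (6,6)] -> total=8
Click 2 (0,6) count=3: revealed 1 new [(0,6)] -> total=9
Click 3 (3,5) count=1: revealed 0 new [(none)] -> total=9

Answer: ......#
.......
.......
.....##
.....##
.....##
.....##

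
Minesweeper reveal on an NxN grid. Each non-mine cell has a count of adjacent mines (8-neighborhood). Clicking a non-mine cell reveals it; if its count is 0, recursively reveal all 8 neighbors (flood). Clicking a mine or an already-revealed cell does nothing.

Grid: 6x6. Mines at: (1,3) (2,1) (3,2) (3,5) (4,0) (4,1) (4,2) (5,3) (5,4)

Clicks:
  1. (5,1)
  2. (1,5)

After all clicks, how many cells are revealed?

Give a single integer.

Answer: 7

Derivation:
Click 1 (5,1) count=3: revealed 1 new [(5,1)] -> total=1
Click 2 (1,5) count=0: revealed 6 new [(0,4) (0,5) (1,4) (1,5) (2,4) (2,5)] -> total=7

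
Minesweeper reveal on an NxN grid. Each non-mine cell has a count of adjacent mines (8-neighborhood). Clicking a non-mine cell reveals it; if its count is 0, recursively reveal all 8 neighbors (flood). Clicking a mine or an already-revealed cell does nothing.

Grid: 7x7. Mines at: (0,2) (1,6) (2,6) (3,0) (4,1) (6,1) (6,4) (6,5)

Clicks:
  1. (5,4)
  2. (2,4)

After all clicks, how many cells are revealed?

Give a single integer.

Click 1 (5,4) count=2: revealed 1 new [(5,4)] -> total=1
Click 2 (2,4) count=0: revealed 28 new [(0,3) (0,4) (0,5) (1,1) (1,2) (1,3) (1,4) (1,5) (2,1) (2,2) (2,3) (2,4) (2,5) (3,1) (3,2) (3,3) (3,4) (3,5) (3,6) (4,2) (4,3) (4,4) (4,5) (4,6) (5,2) (5,3) (5,5) (5,6)] -> total=29

Answer: 29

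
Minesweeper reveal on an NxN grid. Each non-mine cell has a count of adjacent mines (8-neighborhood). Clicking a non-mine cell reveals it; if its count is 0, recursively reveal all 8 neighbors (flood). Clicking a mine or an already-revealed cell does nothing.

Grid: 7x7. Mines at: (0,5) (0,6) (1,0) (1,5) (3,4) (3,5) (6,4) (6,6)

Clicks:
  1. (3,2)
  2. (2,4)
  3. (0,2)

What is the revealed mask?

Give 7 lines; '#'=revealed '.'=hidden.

Click 1 (3,2) count=0: revealed 29 new [(0,1) (0,2) (0,3) (0,4) (1,1) (1,2) (1,3) (1,4) (2,0) (2,1) (2,2) (2,3) (2,4) (3,0) (3,1) (3,2) (3,3) (4,0) (4,1) (4,2) (4,3) (5,0) (5,1) (5,2) (5,3) (6,0) (6,1) (6,2) (6,3)] -> total=29
Click 2 (2,4) count=3: revealed 0 new [(none)] -> total=29
Click 3 (0,2) count=0: revealed 0 new [(none)] -> total=29

Answer: .####..
.####..
#####..
####...
####...
####...
####...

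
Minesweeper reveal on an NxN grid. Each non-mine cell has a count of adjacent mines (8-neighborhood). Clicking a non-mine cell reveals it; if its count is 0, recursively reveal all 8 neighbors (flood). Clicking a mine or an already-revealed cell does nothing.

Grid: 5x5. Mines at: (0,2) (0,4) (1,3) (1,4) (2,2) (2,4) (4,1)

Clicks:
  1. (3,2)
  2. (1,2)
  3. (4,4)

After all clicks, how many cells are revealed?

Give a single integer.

Answer: 7

Derivation:
Click 1 (3,2) count=2: revealed 1 new [(3,2)] -> total=1
Click 2 (1,2) count=3: revealed 1 new [(1,2)] -> total=2
Click 3 (4,4) count=0: revealed 5 new [(3,3) (3,4) (4,2) (4,3) (4,4)] -> total=7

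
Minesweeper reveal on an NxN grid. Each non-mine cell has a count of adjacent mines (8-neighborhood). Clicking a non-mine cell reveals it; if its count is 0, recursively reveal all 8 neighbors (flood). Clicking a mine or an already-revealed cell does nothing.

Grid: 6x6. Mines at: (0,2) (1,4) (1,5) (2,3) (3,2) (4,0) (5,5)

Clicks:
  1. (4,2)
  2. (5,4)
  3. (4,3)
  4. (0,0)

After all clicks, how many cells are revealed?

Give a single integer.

Answer: 11

Derivation:
Click 1 (4,2) count=1: revealed 1 new [(4,2)] -> total=1
Click 2 (5,4) count=1: revealed 1 new [(5,4)] -> total=2
Click 3 (4,3) count=1: revealed 1 new [(4,3)] -> total=3
Click 4 (0,0) count=0: revealed 8 new [(0,0) (0,1) (1,0) (1,1) (2,0) (2,1) (3,0) (3,1)] -> total=11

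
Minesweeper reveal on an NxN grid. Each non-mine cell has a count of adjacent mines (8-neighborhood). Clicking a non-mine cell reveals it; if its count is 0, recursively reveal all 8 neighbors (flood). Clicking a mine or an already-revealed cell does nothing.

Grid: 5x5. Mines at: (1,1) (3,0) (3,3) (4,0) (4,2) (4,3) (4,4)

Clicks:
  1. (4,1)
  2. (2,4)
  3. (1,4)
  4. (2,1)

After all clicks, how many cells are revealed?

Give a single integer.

Answer: 11

Derivation:
Click 1 (4,1) count=3: revealed 1 new [(4,1)] -> total=1
Click 2 (2,4) count=1: revealed 1 new [(2,4)] -> total=2
Click 3 (1,4) count=0: revealed 8 new [(0,2) (0,3) (0,4) (1,2) (1,3) (1,4) (2,2) (2,3)] -> total=10
Click 4 (2,1) count=2: revealed 1 new [(2,1)] -> total=11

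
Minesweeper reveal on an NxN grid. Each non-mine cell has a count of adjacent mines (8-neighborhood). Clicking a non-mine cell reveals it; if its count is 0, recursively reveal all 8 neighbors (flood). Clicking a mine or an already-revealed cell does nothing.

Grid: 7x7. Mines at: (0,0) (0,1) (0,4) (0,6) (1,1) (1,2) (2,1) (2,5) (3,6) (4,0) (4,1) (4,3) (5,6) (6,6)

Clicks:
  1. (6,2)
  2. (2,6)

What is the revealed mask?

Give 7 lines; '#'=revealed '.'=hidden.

Answer: .......
.......
......#
.......
.......
######.
######.

Derivation:
Click 1 (6,2) count=0: revealed 12 new [(5,0) (5,1) (5,2) (5,3) (5,4) (5,5) (6,0) (6,1) (6,2) (6,3) (6,4) (6,5)] -> total=12
Click 2 (2,6) count=2: revealed 1 new [(2,6)] -> total=13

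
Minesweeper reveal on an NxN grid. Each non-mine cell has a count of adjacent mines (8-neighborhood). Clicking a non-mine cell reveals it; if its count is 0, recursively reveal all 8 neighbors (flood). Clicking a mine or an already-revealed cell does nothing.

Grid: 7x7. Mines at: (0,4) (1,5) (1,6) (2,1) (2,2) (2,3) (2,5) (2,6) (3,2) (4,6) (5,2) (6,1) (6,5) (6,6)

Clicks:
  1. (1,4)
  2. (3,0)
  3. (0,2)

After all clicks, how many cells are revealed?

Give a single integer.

Click 1 (1,4) count=4: revealed 1 new [(1,4)] -> total=1
Click 2 (3,0) count=1: revealed 1 new [(3,0)] -> total=2
Click 3 (0,2) count=0: revealed 8 new [(0,0) (0,1) (0,2) (0,3) (1,0) (1,1) (1,2) (1,3)] -> total=10

Answer: 10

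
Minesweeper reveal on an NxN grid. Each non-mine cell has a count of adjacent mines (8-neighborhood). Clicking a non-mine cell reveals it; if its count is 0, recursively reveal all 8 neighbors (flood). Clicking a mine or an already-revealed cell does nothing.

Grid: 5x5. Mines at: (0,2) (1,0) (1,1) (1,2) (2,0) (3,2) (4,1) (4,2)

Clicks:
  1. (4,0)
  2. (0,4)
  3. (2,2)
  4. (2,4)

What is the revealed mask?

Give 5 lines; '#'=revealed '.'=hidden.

Click 1 (4,0) count=1: revealed 1 new [(4,0)] -> total=1
Click 2 (0,4) count=0: revealed 10 new [(0,3) (0,4) (1,3) (1,4) (2,3) (2,4) (3,3) (3,4) (4,3) (4,4)] -> total=11
Click 3 (2,2) count=3: revealed 1 new [(2,2)] -> total=12
Click 4 (2,4) count=0: revealed 0 new [(none)] -> total=12

Answer: ...##
...##
..###
...##
#..##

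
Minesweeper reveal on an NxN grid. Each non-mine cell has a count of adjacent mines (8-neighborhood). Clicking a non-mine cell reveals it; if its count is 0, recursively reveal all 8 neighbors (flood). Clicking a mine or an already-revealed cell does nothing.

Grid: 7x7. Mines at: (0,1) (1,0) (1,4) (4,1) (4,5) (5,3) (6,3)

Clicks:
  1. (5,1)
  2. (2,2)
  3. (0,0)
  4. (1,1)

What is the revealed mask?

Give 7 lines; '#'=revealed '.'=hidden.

Answer: #......
.###...
.####..
.####..
..###..
.#.....
.......

Derivation:
Click 1 (5,1) count=1: revealed 1 new [(5,1)] -> total=1
Click 2 (2,2) count=0: revealed 14 new [(1,1) (1,2) (1,3) (2,1) (2,2) (2,3) (2,4) (3,1) (3,2) (3,3) (3,4) (4,2) (4,3) (4,4)] -> total=15
Click 3 (0,0) count=2: revealed 1 new [(0,0)] -> total=16
Click 4 (1,1) count=2: revealed 0 new [(none)] -> total=16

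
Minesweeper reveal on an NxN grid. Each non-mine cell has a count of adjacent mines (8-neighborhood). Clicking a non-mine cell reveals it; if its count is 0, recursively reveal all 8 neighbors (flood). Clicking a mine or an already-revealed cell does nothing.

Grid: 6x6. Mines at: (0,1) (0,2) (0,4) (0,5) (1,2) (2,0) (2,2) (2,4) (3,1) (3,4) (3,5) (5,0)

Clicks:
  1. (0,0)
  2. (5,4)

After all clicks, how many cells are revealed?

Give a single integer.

Click 1 (0,0) count=1: revealed 1 new [(0,0)] -> total=1
Click 2 (5,4) count=0: revealed 10 new [(4,1) (4,2) (4,3) (4,4) (4,5) (5,1) (5,2) (5,3) (5,4) (5,5)] -> total=11

Answer: 11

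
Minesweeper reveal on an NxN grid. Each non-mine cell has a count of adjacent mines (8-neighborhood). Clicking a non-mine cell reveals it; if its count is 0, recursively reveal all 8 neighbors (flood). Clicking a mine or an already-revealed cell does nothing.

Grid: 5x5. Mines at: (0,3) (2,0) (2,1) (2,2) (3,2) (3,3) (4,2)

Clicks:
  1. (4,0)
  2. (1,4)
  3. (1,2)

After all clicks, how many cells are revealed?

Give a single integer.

Click 1 (4,0) count=0: revealed 4 new [(3,0) (3,1) (4,0) (4,1)] -> total=4
Click 2 (1,4) count=1: revealed 1 new [(1,4)] -> total=5
Click 3 (1,2) count=3: revealed 1 new [(1,2)] -> total=6

Answer: 6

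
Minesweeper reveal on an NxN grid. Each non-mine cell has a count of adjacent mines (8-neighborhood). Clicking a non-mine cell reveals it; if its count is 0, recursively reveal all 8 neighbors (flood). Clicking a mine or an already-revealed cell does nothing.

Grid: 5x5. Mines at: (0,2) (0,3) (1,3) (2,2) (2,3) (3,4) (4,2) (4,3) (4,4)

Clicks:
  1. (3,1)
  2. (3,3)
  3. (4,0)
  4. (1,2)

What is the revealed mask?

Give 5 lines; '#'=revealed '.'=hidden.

Answer: ##...
###..
##...
##.#.
##...

Derivation:
Click 1 (3,1) count=2: revealed 1 new [(3,1)] -> total=1
Click 2 (3,3) count=6: revealed 1 new [(3,3)] -> total=2
Click 3 (4,0) count=0: revealed 9 new [(0,0) (0,1) (1,0) (1,1) (2,0) (2,1) (3,0) (4,0) (4,1)] -> total=11
Click 4 (1,2) count=5: revealed 1 new [(1,2)] -> total=12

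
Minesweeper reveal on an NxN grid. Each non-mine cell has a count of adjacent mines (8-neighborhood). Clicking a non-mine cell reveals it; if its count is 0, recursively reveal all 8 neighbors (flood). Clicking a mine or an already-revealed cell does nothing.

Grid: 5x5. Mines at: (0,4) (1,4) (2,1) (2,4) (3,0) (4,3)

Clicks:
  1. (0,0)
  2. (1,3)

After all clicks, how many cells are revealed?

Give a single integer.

Answer: 8

Derivation:
Click 1 (0,0) count=0: revealed 8 new [(0,0) (0,1) (0,2) (0,3) (1,0) (1,1) (1,2) (1,3)] -> total=8
Click 2 (1,3) count=3: revealed 0 new [(none)] -> total=8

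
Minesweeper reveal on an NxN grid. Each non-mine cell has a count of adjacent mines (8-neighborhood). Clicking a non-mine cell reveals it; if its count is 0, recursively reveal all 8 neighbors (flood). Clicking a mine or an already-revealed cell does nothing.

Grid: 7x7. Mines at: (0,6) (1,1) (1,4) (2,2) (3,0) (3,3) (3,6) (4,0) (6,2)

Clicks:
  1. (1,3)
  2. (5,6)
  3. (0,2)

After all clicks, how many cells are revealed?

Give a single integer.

Click 1 (1,3) count=2: revealed 1 new [(1,3)] -> total=1
Click 2 (5,6) count=0: revealed 12 new [(4,3) (4,4) (4,5) (4,6) (5,3) (5,4) (5,5) (5,6) (6,3) (6,4) (6,5) (6,6)] -> total=13
Click 3 (0,2) count=1: revealed 1 new [(0,2)] -> total=14

Answer: 14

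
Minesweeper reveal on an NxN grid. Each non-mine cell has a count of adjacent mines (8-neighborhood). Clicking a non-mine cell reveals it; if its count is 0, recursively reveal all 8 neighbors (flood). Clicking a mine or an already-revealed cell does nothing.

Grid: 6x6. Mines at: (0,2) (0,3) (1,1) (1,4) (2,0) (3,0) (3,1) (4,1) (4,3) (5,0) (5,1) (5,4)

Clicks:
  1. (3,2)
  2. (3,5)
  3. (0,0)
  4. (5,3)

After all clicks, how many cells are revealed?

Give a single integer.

Answer: 9

Derivation:
Click 1 (3,2) count=3: revealed 1 new [(3,2)] -> total=1
Click 2 (3,5) count=0: revealed 6 new [(2,4) (2,5) (3,4) (3,5) (4,4) (4,5)] -> total=7
Click 3 (0,0) count=1: revealed 1 new [(0,0)] -> total=8
Click 4 (5,3) count=2: revealed 1 new [(5,3)] -> total=9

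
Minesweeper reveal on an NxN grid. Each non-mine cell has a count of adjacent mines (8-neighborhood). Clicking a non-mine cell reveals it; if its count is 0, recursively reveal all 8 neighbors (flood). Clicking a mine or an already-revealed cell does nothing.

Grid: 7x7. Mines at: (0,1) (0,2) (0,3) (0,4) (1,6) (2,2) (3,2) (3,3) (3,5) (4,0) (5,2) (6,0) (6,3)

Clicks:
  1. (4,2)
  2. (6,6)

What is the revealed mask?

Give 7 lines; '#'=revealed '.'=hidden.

Click 1 (4,2) count=3: revealed 1 new [(4,2)] -> total=1
Click 2 (6,6) count=0: revealed 9 new [(4,4) (4,5) (4,6) (5,4) (5,5) (5,6) (6,4) (6,5) (6,6)] -> total=10

Answer: .......
.......
.......
.......
..#.###
....###
....###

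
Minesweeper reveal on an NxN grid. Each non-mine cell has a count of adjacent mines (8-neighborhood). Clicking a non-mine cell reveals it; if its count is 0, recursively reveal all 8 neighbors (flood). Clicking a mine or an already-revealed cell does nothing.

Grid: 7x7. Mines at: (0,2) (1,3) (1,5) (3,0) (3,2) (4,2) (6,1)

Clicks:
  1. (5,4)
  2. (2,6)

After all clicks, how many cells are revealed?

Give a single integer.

Click 1 (5,4) count=0: revealed 22 new [(2,3) (2,4) (2,5) (2,6) (3,3) (3,4) (3,5) (3,6) (4,3) (4,4) (4,5) (4,6) (5,2) (5,3) (5,4) (5,5) (5,6) (6,2) (6,3) (6,4) (6,5) (6,6)] -> total=22
Click 2 (2,6) count=1: revealed 0 new [(none)] -> total=22

Answer: 22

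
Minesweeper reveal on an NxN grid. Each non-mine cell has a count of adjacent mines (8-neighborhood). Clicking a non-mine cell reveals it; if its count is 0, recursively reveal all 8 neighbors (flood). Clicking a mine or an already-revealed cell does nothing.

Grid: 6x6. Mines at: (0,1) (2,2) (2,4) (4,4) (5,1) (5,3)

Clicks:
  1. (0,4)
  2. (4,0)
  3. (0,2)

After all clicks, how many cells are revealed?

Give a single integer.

Answer: 9

Derivation:
Click 1 (0,4) count=0: revealed 8 new [(0,2) (0,3) (0,4) (0,5) (1,2) (1,3) (1,4) (1,5)] -> total=8
Click 2 (4,0) count=1: revealed 1 new [(4,0)] -> total=9
Click 3 (0,2) count=1: revealed 0 new [(none)] -> total=9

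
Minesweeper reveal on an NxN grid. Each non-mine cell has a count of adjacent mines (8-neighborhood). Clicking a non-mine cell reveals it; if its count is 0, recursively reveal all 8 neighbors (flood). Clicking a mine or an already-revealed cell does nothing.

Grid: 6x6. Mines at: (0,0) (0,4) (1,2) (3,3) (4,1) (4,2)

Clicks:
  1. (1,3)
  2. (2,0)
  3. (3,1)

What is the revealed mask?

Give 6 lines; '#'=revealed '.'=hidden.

Click 1 (1,3) count=2: revealed 1 new [(1,3)] -> total=1
Click 2 (2,0) count=0: revealed 6 new [(1,0) (1,1) (2,0) (2,1) (3,0) (3,1)] -> total=7
Click 3 (3,1) count=2: revealed 0 new [(none)] -> total=7

Answer: ......
##.#..
##....
##....
......
......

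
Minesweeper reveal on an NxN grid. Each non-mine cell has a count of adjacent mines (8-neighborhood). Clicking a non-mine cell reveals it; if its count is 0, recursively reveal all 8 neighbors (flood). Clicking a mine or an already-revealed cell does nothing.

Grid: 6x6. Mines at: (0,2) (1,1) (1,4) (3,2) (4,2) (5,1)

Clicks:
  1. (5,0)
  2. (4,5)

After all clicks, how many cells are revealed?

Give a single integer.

Answer: 13

Derivation:
Click 1 (5,0) count=1: revealed 1 new [(5,0)] -> total=1
Click 2 (4,5) count=0: revealed 12 new [(2,3) (2,4) (2,5) (3,3) (3,4) (3,5) (4,3) (4,4) (4,5) (5,3) (5,4) (5,5)] -> total=13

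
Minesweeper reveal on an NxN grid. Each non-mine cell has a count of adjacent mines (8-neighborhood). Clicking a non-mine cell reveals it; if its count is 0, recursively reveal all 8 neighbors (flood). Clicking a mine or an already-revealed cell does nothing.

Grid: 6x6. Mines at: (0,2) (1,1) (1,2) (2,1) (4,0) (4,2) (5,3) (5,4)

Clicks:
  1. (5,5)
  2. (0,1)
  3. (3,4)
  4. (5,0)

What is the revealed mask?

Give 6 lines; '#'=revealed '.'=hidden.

Click 1 (5,5) count=1: revealed 1 new [(5,5)] -> total=1
Click 2 (0,1) count=3: revealed 1 new [(0,1)] -> total=2
Click 3 (3,4) count=0: revealed 15 new [(0,3) (0,4) (0,5) (1,3) (1,4) (1,5) (2,3) (2,4) (2,5) (3,3) (3,4) (3,5) (4,3) (4,4) (4,5)] -> total=17
Click 4 (5,0) count=1: revealed 1 new [(5,0)] -> total=18

Answer: .#.###
...###
...###
...###
...###
#....#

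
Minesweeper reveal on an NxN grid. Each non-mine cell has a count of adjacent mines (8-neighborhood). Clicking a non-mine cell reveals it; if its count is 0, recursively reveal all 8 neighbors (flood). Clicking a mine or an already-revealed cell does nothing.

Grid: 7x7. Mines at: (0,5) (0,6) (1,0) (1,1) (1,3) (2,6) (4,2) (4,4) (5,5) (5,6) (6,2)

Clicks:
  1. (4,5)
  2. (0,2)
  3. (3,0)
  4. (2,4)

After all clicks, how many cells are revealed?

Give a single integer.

Click 1 (4,5) count=3: revealed 1 new [(4,5)] -> total=1
Click 2 (0,2) count=2: revealed 1 new [(0,2)] -> total=2
Click 3 (3,0) count=0: revealed 10 new [(2,0) (2,1) (3,0) (3,1) (4,0) (4,1) (5,0) (5,1) (6,0) (6,1)] -> total=12
Click 4 (2,4) count=1: revealed 1 new [(2,4)] -> total=13

Answer: 13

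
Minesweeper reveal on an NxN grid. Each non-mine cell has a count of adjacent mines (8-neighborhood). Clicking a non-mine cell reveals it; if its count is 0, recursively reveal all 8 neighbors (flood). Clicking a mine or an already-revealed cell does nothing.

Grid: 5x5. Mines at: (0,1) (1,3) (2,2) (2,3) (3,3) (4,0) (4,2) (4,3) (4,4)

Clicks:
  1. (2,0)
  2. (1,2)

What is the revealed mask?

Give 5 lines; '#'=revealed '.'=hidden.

Answer: .....
###..
##...
##...
.....

Derivation:
Click 1 (2,0) count=0: revealed 6 new [(1,0) (1,1) (2,0) (2,1) (3,0) (3,1)] -> total=6
Click 2 (1,2) count=4: revealed 1 new [(1,2)] -> total=7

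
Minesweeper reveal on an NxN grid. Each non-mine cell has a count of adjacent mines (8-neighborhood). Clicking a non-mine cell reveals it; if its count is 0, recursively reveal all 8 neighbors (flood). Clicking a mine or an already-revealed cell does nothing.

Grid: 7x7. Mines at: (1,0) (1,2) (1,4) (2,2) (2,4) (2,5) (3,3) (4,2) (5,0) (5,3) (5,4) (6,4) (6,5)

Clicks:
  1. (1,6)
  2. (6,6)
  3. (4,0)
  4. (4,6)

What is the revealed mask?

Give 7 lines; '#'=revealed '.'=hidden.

Click 1 (1,6) count=1: revealed 1 new [(1,6)] -> total=1
Click 2 (6,6) count=1: revealed 1 new [(6,6)] -> total=2
Click 3 (4,0) count=1: revealed 1 new [(4,0)] -> total=3
Click 4 (4,6) count=0: revealed 6 new [(3,5) (3,6) (4,5) (4,6) (5,5) (5,6)] -> total=9

Answer: .......
......#
.......
.....##
#....##
.....##
......#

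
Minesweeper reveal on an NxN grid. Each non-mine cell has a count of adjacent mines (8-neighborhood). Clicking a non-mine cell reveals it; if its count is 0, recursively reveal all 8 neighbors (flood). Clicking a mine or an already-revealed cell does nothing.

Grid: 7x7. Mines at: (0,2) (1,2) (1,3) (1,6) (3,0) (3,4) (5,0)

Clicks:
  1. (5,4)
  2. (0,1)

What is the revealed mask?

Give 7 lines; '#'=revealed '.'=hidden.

Answer: .#.....
.......
.###.##
.###.##
.######
.######
.######

Derivation:
Click 1 (5,4) count=0: revealed 28 new [(2,1) (2,2) (2,3) (2,5) (2,6) (3,1) (3,2) (3,3) (3,5) (3,6) (4,1) (4,2) (4,3) (4,4) (4,5) (4,6) (5,1) (5,2) (5,3) (5,4) (5,5) (5,6) (6,1) (6,2) (6,3) (6,4) (6,5) (6,6)] -> total=28
Click 2 (0,1) count=2: revealed 1 new [(0,1)] -> total=29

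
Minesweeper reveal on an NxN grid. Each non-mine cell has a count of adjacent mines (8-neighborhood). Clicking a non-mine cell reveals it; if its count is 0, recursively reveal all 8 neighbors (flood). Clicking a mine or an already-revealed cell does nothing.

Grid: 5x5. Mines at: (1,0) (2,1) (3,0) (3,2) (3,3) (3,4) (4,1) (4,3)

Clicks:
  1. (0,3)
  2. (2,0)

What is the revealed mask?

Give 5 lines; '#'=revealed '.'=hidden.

Answer: .####
.####
#.###
.....
.....

Derivation:
Click 1 (0,3) count=0: revealed 11 new [(0,1) (0,2) (0,3) (0,4) (1,1) (1,2) (1,3) (1,4) (2,2) (2,3) (2,4)] -> total=11
Click 2 (2,0) count=3: revealed 1 new [(2,0)] -> total=12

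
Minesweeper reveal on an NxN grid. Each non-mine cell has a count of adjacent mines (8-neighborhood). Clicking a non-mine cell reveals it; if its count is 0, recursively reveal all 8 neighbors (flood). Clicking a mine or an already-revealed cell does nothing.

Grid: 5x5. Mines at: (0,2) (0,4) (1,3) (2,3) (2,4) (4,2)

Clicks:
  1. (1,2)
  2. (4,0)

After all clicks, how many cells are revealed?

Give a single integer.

Click 1 (1,2) count=3: revealed 1 new [(1,2)] -> total=1
Click 2 (4,0) count=0: revealed 12 new [(0,0) (0,1) (1,0) (1,1) (2,0) (2,1) (2,2) (3,0) (3,1) (3,2) (4,0) (4,1)] -> total=13

Answer: 13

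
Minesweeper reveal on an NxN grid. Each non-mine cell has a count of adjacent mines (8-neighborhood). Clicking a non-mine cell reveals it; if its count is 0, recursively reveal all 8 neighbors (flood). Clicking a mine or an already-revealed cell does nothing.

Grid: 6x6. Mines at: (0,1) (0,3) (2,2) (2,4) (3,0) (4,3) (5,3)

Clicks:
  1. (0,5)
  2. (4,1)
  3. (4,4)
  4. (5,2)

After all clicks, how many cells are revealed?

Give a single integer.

Click 1 (0,5) count=0: revealed 4 new [(0,4) (0,5) (1,4) (1,5)] -> total=4
Click 2 (4,1) count=1: revealed 1 new [(4,1)] -> total=5
Click 3 (4,4) count=2: revealed 1 new [(4,4)] -> total=6
Click 4 (5,2) count=2: revealed 1 new [(5,2)] -> total=7

Answer: 7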